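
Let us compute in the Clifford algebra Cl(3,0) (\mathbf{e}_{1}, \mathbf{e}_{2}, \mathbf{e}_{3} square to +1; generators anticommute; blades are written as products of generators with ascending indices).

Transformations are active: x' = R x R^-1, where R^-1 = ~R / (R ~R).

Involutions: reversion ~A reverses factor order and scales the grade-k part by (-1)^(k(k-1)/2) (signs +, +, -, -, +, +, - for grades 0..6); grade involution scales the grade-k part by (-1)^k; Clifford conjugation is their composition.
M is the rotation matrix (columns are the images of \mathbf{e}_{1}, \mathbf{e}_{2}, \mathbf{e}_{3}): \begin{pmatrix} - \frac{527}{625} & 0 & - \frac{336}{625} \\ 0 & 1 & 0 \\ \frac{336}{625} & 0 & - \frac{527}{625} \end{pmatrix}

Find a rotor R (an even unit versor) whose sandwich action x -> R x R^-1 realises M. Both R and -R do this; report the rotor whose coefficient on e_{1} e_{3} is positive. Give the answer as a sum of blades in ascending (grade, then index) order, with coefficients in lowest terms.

Method: write R = a + b12*e_{1} e_{2} + b13*e_{1} e_{3} + b23*e_{2} e_{3} with a^2 + b12^2 + b13^2 + b23^2 = 1 (so R^-1 = ~R). Expanding the columns R e_j ~R gives tr M = 4a^2 - 1 and, from the antisymmetric part, M21 - M12 = -4a*b12, M13 - M31 = 4a*b13, M32 - M23 = -4a*b23.
Here tr M = -\frac{429}{625}, so a^2 = (1 + tr M)/4 = \frac{49}{625} and a = ±\frac{7}{25}. Taking a = \frac{7}{25}: M21 - M12 = 0, M13 - M31 = -\frac{672}{625}, M32 - M23 = 0, giving b12 = 0, b13 = -\frac{24}{25}, b23 = 0, i.e. R = \frac{7}{25} - \frac{24}{25} e_{1} e_{3}.
Its e_{1} e_{3} coefficient is negative, so report the other preimage -R.
Answer: -\frac{7}{25} + \frac{24}{25} e_{1} e_{3}. Note: both R and -R realise this M (trace -\frac{429}{625}); the covering map identifies them, and the e_{1} e_{3}-coefficient sign is the tie-breaker.


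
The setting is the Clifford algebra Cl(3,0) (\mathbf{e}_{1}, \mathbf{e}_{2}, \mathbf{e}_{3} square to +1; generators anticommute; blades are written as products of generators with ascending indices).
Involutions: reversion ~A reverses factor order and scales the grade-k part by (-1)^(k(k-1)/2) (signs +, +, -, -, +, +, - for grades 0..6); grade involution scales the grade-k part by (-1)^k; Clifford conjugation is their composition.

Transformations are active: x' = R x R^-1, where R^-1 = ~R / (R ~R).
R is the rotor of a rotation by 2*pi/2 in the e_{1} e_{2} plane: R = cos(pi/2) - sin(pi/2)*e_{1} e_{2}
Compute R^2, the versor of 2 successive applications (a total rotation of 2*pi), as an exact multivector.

Because a rotor carries half the rotation angle, composing 2 copies of this e_{1} e_{2}-plane rotor multiplies the phase: 2*(pi/2) = \pi, hence R^2 = cos(\pi) - sin(\pi)*e_{1} e_{2}.
cos(\pi) = -1 and sin(\pi) = 0, so R^2 = -1. The total rotation 2*pi is 1 full turn, so every vector returns to itself, yet the rotor is -1, on the OTHER sheet of the double cover (an odd number of 2*pi turns).
Answer: -1


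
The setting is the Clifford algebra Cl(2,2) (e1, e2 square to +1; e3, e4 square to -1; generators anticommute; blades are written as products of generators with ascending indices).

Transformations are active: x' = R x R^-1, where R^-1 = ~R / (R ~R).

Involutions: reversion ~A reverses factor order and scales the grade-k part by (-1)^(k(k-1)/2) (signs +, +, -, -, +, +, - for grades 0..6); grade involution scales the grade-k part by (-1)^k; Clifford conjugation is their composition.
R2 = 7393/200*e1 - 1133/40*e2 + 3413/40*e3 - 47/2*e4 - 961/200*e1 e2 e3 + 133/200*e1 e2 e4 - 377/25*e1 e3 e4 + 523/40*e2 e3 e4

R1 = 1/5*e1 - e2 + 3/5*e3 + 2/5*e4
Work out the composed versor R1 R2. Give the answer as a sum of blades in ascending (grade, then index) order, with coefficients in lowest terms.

Distribute over the terms of R1 (each basis-blade product reordered to ascending indices, repeated generators contracted through their squares):
(1/5*e1) R2 = 7393/1000 - 1133/200*e1 e2 + 3413/200*e1 e3 - 47/10*e1 e4 - 961/1000*e2 e3 + 133/1000*e2 e4 - 377/125*e3 e4 + 523/200*e1 e2 e3 e4
(-e2) R2 = 1133/40 + 7393/200*e1 e2 - 961/200*e1 e3 + 133/200*e1 e4 - 3413/40*e2 e3 + 47/2*e2 e4 - 523/40*e3 e4 - 377/25*e1 e2 e3 e4
(3/5*e3) R2 = -10239/200 + 2883/1000*e1 e2 - 22179/1000*e1 e3 - 1131/125*e1 e4 + 3399/200*e2 e3 + 1569/200*e2 e4 - 141/10*e3 e4 + 399/1000*e1 e2 e3 e4
(2/5*e4) R2 = 47/5 - 133/500*e1 e2 + 754/125*e1 e3 - 7393/500*e1 e4 - 523/100*e2 e3 + 1133/100*e2 e4 - 3413/100*e3 e4 + 961/500*e1 e2 e3 e4
Summing the partial products and collecting blades:
Answer: -6077/1000 + 33917/1000*e1 e2 - 3887/1000*e1 e3 - 27869/1000*e1 e4 - 74521/1000*e2 e3 + 5351/125*e2 e4 - 64321/1000*e3 e4 - 1268/125*e1 e2 e3 e4


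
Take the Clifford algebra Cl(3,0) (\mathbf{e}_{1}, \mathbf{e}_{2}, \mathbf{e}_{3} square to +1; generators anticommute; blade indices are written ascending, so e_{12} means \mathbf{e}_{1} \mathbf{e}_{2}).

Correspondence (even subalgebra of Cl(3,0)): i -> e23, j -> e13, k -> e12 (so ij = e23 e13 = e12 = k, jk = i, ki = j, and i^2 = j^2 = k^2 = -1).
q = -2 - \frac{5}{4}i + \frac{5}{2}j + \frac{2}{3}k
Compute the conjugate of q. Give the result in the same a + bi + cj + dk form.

In blades: q = -2 + \frac{2}{3} e_{12} + \frac{5}{2} e_{13} - \frac{5}{4} e_{23}.
Quaternion conjugation is reversion on the even subalgebra: the scalar is fixed and every grade-2 blade flips sign, giving -2 - \frac{2}{3} e_{12} - \frac{5}{2} e_{13} + \frac{5}{4} e_{23}; translating back:
Answer: -2 + \frac{5}{4}i - \frac{5}{2}j - \frac{2}{3}k


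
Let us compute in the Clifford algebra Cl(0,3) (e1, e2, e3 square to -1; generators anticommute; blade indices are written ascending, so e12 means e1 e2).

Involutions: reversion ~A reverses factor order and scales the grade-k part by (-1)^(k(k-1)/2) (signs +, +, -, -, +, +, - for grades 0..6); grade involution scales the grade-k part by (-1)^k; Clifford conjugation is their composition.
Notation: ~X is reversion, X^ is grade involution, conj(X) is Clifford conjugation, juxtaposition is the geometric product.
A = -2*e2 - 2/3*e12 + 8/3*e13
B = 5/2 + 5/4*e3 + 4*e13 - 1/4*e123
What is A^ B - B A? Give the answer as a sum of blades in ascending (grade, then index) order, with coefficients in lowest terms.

first term: -32/3 - 10/3*e1 + 13/3*e2 - 1/6*e3 - 5/3*e12 + 37/6*e13 - 1/6*e23 - 53/6*e123
second term: -32/3 + 10/3*e1 - 17/3*e2 - 1/6*e3 - 5/3*e12 + 43/6*e13 + 31/6*e23 + 43/6*e123
Answer: -20/3*e1 + 10*e2 - e13 - 16/3*e23 - 16*e123


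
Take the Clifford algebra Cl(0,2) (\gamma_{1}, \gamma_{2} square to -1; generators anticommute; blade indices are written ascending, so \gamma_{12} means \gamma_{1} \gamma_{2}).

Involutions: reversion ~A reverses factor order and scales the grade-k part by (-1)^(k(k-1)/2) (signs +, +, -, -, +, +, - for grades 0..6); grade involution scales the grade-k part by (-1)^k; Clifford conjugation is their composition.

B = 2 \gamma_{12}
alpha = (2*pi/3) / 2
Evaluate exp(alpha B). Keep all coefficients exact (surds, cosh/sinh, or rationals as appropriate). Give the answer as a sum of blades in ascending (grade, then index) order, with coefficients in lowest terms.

B^2 = (2)^2*(\gamma_{12})^2 = 4*(-1) = -4 (a basis 2-blade squares to minus the product of its generators' squares).
B^2 = -4 — since the square is negative, the closed form is circular: l = 2, alpha*l = \frac{2 \pi}{3}, so exp(alpha B) = cos(\frac{2 \pi}{3}) + (sin(\frac{2 \pi}{3})/2)*B = - \frac{1}{2} + (\frac{\sqrt{3}}{4})*B.
Answer: - \frac{1}{2} + \frac{\sqrt{3}}{2} \gamma_{12}


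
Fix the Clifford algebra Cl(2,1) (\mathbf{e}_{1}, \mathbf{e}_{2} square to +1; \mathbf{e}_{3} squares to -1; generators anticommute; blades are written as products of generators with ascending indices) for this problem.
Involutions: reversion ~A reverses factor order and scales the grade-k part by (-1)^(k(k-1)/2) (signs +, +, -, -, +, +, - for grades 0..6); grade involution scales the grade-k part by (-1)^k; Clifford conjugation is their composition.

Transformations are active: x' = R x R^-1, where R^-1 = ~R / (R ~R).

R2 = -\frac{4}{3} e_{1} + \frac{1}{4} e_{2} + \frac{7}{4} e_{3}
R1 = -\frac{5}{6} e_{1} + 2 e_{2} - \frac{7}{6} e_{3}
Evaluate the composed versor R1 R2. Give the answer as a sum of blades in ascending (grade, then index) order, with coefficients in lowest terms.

Distribute over the terms of R1 (each basis-blade product reordered to ascending indices, repeated generators contracted through their squares):
(-\frac{5}{6} e_{1}) R2 = \frac{10}{9} - \frac{5}{24} e_{1} e_{2} - \frac{35}{24} e_{1} e_{3}
(2 e_{2}) R2 = \frac{1}{2} + \frac{8}{3} e_{1} e_{2} + \frac{7}{2} e_{2} e_{3}
(-\frac{7}{6} e_{3}) R2 = \frac{49}{24} - \frac{14}{9} e_{1} e_{3} + \frac{7}{24} e_{2} e_{3}
Summing the partial products and collecting blades:
Answer: \frac{263}{72} + \frac{59}{24} e_{1} e_{2} - \frac{217}{72} e_{1} e_{3} + \frac{91}{24} e_{2} e_{3}


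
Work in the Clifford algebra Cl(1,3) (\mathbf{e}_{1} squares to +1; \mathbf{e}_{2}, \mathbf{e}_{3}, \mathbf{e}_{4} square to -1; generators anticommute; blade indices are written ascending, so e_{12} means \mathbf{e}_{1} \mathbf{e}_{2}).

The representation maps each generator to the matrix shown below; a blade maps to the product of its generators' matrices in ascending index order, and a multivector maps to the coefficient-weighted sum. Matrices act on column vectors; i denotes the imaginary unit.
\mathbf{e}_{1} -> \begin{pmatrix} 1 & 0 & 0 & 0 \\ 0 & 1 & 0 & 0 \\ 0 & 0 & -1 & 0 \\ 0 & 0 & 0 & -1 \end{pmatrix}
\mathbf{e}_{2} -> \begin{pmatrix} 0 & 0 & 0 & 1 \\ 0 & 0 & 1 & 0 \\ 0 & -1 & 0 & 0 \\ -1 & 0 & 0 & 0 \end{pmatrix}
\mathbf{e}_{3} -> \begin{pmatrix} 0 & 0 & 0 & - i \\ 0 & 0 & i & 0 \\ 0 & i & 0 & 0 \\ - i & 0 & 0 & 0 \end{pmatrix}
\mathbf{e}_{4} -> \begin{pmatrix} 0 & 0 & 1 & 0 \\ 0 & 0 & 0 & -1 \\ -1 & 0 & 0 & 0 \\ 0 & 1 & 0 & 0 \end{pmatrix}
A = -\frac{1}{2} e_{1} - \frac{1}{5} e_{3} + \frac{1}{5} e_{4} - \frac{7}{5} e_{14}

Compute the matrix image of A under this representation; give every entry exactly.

Bivector images (products of the table entries): rho(e_{14}) = rho(\mathbf{e}_{1})rho(\mathbf{e}_{4}) = \begin{pmatrix} 0 & 0 & 1 & 0 \\ 0 & 0 & 0 & -1 \\ 1 & 0 & 0 & 0 \\ 0 & -1 & 0 & 0 \end{pmatrix}.
M = (-\frac{1}{2})*rho(e_{1}) + (-\frac{1}{5})*rho(e_{3}) + (\frac{1}{5})*rho(e_{4}) + (-\frac{7}{5})*rho(e_{14}), summed entrywise:
Answer: \begin{pmatrix} - \frac{1}{2} & 0 & - \frac{6}{5} & \frac{i}{5} \\ 0 & - \frac{1}{2} & - \frac{i}{5} & \frac{6}{5} \\ - \frac{8}{5} & - \frac{i}{5} & \frac{1}{2} & 0 \\ \frac{i}{5} & \frac{8}{5} & 0 & \frac{1}{2} \end{pmatrix}


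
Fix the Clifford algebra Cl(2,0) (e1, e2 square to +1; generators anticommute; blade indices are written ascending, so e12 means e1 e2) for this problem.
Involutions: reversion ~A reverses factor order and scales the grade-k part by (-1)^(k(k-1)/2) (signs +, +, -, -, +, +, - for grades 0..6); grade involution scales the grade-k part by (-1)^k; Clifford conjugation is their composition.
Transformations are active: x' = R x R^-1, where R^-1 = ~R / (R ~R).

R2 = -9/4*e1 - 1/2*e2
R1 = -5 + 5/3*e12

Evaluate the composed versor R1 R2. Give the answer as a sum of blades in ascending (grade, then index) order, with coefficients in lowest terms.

Distribute over the terms of R1 (each basis-blade product reordered to ascending indices, repeated generators contracted through their squares):
(-5) R2 = 45/4*e1 + 5/2*e2
(5/3*e12) R2 = -5/6*e1 + 15/4*e2
Summing the partial products and collecting blades:
Answer: 125/12*e1 + 25/4*e2


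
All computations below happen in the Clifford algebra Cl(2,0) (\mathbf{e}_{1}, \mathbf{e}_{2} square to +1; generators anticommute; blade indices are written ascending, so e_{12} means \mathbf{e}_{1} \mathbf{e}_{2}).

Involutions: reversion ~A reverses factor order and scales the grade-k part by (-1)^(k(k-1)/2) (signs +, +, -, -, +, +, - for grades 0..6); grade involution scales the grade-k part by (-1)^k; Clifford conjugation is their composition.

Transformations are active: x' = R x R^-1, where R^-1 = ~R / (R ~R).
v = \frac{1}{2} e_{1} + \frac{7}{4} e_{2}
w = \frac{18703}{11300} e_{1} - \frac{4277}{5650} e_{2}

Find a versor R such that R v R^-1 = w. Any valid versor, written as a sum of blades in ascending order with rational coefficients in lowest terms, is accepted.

Equal squares first: v^2 = w^2 = \frac{53}{16}. Then v + w = \frac{24353}{11300} e_{1} + \frac{11221}{11300} e_{2} is a versor taking v to w, provided it is invertible.
Answer: \frac{24353}{11300} e_{1} + \frac{11221}{11300} e_{2}


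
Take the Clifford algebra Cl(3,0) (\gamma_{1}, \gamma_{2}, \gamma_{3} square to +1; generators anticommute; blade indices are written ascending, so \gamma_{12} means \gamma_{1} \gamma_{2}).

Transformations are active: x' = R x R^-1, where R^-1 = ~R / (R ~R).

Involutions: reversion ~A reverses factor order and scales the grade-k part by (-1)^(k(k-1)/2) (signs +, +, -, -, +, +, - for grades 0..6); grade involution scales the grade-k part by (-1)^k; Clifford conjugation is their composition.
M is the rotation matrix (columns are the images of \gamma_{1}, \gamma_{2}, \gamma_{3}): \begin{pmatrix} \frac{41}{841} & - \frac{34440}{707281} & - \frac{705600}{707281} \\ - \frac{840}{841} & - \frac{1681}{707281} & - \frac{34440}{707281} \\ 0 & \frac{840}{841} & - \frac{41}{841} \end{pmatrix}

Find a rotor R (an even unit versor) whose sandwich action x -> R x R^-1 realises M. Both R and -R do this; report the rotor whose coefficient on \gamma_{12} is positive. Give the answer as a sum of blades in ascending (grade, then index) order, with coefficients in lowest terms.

Method: write R = a + b12*\gamma_{12} + b13*\gamma_{13} + b23*\gamma_{23} with a^2 + b12^2 + b13^2 + b23^2 = 1 (so R^-1 = ~R). Expanding the columns R e_j ~R gives tr M = 4a^2 - 1 and, from the antisymmetric part, M21 - M12 = -4a*b12, M13 - M31 = 4a*b13, M32 - M23 = -4a*b23.
Here tr M = -\frac{1681}{707281}, so a^2 = (1 + tr M)/4 = \frac{176400}{707281} and a = ±\frac{420}{841}. Taking a = \frac{420}{841}: M21 - M12 = -\frac{672000}{707281}, M13 - M31 = -\frac{705600}{707281}, M32 - M23 = \frac{740880}{707281}, giving b12 = \frac{400}{841}, b13 = -\frac{420}{841}, b23 = -\frac{441}{841}, i.e. R = \frac{420}{841} + \frac{400}{841} \gamma_{12} - \frac{420}{841} \gamma_{13} - \frac{441}{841} \gamma_{23}.
Its \gamma_{12} coefficient is already positive.
Answer: \frac{420}{841} + \frac{400}{841} \gamma_{12} - \frac{420}{841} \gamma_{13} - \frac{441}{841} \gamma_{23}. Uniqueness: Spin(3) -> SO(3) maps R and -R to the same rotation of trace -\frac{1681}{707281}; fixing the sign of the \gamma_{12} coefficient removes the ambiguity.


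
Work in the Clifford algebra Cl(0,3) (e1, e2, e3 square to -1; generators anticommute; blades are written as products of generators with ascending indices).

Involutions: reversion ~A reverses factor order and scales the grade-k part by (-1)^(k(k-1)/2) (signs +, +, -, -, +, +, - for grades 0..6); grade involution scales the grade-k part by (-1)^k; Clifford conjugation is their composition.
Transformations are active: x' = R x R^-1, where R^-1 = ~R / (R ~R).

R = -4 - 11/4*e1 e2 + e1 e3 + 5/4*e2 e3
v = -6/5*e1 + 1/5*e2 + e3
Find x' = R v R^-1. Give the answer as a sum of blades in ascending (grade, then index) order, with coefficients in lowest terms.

~R = -4 + 11/4*e1 e2 - e1 e3 - 5/4*e2 e3, and R ~R = 209/8, so R^-1 = ~R / (209/8).
R v = 87/20*e1 + 5/4*e2 - 99/20*e3 - 89/20*e1 e2 e3
Answer: -53/95*e1 - 23/95*e2 + 138/95*e3


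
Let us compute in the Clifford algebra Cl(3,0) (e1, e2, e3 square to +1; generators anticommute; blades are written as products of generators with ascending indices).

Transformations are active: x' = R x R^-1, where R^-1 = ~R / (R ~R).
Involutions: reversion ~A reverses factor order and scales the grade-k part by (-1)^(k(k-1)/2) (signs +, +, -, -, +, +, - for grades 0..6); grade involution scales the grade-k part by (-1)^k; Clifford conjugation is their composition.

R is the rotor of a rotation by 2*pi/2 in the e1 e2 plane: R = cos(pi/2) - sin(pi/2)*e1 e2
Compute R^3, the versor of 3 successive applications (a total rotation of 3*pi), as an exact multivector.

The rotor phase is half the rotation angle and phases add under composition, so 3 steps in the e1 e2 plane accumulate phase 3*(pi/2) = 3*pi/2: R^3 = cos(3*pi/2) - sin(3*pi/2)*e1 e2.
cos(3*pi/2) = 0 and sin(3*pi/2) = -1, so R^3 = e1 e2. The net rotation is 1*pi (after discarding 1 full turn, each of which contributes a factor -1 to the rotor); the rotor keeps the half-angle phase exactly.
Answer: e1 e2


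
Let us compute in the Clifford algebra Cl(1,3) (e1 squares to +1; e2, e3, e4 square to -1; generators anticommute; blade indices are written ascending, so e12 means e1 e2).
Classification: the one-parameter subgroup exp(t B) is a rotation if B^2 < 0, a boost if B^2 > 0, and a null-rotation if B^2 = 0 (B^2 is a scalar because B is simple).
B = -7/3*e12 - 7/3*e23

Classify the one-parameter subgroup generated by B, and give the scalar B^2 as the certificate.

B^2 term by term: the squares give (-7/3)^2*(e12)^2 + (-7/3)^2*(e23)^2 = 49/9*(+1) + 49/9*(-1) = 0 (each basis 2-blade squares to minus the product of its generators' squares); cross terms between blades sharing an index anticommute and cancel. So B^2 = 0.
Answer: null-rotation, certificate B^2 = 0. Certificate logic: 0 is a conjugation-invariant scalar, so its sign fixes rotation versus boost versus null-rotation outright.


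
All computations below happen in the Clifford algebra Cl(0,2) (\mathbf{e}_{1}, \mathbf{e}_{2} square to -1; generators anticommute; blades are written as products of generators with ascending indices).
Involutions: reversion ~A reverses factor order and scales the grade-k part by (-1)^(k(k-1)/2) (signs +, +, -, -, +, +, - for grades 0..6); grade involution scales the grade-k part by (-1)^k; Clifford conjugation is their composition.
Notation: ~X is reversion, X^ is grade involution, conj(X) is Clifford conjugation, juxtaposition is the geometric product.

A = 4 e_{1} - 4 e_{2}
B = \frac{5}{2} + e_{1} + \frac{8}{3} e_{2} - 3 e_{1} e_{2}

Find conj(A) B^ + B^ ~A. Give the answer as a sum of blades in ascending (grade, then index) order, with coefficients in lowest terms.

first term: \frac{20}{3} - 22 e_{1} - 2 e_{2} + \frac{44}{3} e_{1} e_{2}
second term: -\frac{20}{3} - 2 e_{1} - 22 e_{2} + \frac{44}{3} e_{1} e_{2}
Answer: -24 e_{1} - 24 e_{2} + \frac{88}{3} e_{1} e_{2}


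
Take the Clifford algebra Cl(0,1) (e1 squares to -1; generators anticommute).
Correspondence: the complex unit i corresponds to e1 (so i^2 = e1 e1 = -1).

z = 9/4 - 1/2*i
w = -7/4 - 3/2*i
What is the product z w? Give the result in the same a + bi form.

In blades: z = 9/4 - 1/2*e1, w = -7/4 - 3/2*e1.
Distribute z over w term by term (generator squares from the signature, products reordered to ascending indices): (9/4)*w = -63/16 - 27/8*e1; (-1/2*e1)*w = -3/4 + 7/8*e1.
Sum: -75/16 - 5/2*e1; translating back through the correspondence:
Answer: -75/16 - 5/2*i


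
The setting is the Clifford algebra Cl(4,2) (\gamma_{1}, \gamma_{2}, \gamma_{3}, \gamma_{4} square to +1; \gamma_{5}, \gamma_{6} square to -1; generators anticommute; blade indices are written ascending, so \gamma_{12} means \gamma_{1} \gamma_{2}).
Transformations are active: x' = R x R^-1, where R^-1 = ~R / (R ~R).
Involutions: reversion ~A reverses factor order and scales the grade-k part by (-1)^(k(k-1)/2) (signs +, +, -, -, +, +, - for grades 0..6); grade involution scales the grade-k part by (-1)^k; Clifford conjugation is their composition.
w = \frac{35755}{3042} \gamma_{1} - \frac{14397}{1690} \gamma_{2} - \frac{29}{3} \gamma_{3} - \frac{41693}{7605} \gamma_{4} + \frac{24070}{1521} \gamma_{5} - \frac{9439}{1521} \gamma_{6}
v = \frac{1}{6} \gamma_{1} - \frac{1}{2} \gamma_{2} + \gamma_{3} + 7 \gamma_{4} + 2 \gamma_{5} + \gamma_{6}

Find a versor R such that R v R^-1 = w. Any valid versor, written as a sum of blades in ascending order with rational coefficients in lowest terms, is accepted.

Why this works: both vectors square to \frac{815}{18}, so q(v) = q(w) and R = v + w = \frac{18131}{1521} \gamma_{1} - \frac{7621}{845} \gamma_{2} - \frac{26}{3} \gamma_{3} + \frac{11542}{7605} \gamma_{4} + \frac{27112}{1521} \gamma_{5} - \frac{7918}{1521} \gamma_{6} carries v to w — its own direction survives, the complement (v - w)/2 flips.
Answer: \frac{18131}{1521} \gamma_{1} - \frac{7621}{845} \gamma_{2} - \frac{26}{3} \gamma_{3} + \frac{11542}{7605} \gamma_{4} + \frac{27112}{1521} \gamma_{5} - \frac{7918}{1521} \gamma_{6}


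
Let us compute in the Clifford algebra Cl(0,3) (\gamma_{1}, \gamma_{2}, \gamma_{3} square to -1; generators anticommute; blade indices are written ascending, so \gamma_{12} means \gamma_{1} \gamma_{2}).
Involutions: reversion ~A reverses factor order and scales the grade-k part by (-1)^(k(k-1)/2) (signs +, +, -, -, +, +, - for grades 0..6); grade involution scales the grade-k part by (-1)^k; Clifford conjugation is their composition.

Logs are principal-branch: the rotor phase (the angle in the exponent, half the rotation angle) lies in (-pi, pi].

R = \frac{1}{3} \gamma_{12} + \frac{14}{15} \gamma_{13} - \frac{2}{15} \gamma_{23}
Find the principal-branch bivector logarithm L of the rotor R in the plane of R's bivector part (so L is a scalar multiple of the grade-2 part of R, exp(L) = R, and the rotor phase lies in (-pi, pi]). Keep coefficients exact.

The scalar part of R is 0, which fixes the principal-branch rotor phase; the unit plane is then the bivector part divided by the sine of that phase, and L is that plane scaled by the phase.
Concretely: cos(phase) = 0 gives phase = ±\frac{\pi}{2}, and since phase/sin(phase) is even the sign is immaterial: L = (phase/sin(phase)) * <R>_2 = (\frac{\pi}{2}) * <R>_2.
Answer: \frac{\pi}{6} \gamma_{12} + \frac{7 \pi}{15} \gamma_{13} - \frac{\pi}{15} \gamma_{23}


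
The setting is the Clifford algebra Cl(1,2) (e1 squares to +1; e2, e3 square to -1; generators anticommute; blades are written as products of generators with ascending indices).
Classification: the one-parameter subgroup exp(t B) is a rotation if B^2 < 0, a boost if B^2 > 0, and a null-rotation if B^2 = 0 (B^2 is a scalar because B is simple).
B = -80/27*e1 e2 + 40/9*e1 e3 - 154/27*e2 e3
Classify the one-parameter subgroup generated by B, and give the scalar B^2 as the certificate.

B^2 term by term: the squares give (-80/27)^2*(e1 e2)^2 + (40/9)^2*(e1 e3)^2 + (-154/27)^2*(e2 e3)^2 = 6400/729*(+1) + 1600/81*(+1) + 23716/729*(-1) = -4 (each basis 2-blade squares to minus the product of its generators' squares); cross terms between blades sharing an index anticommute and cancel. So B^2 = -4.
Answer: rotation, certificate B^2 = -4. Certificate logic: -4 is a conjugation-invariant scalar, so its sign fixes rotation versus boost versus null-rotation outright.


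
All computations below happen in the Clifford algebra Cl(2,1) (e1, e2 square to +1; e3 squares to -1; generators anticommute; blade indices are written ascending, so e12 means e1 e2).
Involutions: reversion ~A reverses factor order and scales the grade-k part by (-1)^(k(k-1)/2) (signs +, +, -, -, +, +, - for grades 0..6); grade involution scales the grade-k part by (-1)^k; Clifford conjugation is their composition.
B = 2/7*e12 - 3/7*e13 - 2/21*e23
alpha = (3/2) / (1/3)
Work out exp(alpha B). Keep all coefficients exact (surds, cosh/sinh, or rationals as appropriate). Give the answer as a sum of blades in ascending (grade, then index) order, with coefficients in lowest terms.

B^2 term by term: the squares give (2/7)^2*(e12)^2 + (-3/7)^2*(e13)^2 + (-2/21)^2*(e23)^2 = 4/49*(-1) + 9/49*(+1) + 4/441*(+1) = 1/9 (each basis 2-blade squares to minus the product of its generators' squares); cross terms between blades sharing an index anticommute and cancel. So B^2 = 1/9.
B^2 = 1/9 — hyperbolic case — the even/odd split gives cosh and sinh: l = 1/3, alpha*l = 3/2, so exp(alpha B) = cosh(3/2) + (sinh(3/2)/(1/3))*B = cosh(3/2) + (3*sinh(3/2))*B.
Answer: cosh(3/2) + 6*sinh(3/2)/7*e12 - 9*sinh(3/2)/7*e13 - 2*sinh(3/2)/7*e23


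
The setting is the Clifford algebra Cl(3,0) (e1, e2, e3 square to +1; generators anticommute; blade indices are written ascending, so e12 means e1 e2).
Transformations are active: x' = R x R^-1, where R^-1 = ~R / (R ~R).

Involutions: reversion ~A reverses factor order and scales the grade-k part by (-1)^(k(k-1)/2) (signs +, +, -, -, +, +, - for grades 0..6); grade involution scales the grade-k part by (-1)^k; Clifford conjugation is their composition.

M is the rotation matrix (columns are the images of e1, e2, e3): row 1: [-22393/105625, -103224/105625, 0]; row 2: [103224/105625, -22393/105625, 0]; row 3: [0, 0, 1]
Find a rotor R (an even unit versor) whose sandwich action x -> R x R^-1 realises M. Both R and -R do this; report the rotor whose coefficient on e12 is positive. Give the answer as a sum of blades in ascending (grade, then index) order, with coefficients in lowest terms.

Method: write R = a + b12*e12 + b13*e13 + b23*e23 with a^2 + b12^2 + b13^2 + b23^2 = 1 (so R^-1 = ~R). Expanding the columns R e_j ~R gives tr M = 4a^2 - 1 and, from the antisymmetric part, M21 - M12 = -4a*b12, M13 - M31 = 4a*b13, M32 - M23 = -4a*b23.
Here tr M = 60839/105625, so a^2 = (1 + tr M)/4 = 41616/105625 and a = ±204/325. Taking a = 204/325: M21 - M12 = 206448/105625, M13 - M31 = 0, M32 - M23 = 0, giving b12 = -253/325, b13 = 0, b23 = 0, i.e. R = 204/325 - 253/325*e12.
Its e12 coefficient is negative, so report the other preimage -R.
Answer: -204/325 + 253/325*e12. Note: both R and -R realise this M (trace 60839/105625); the covering map identifies them, and the e12-coefficient sign is the tie-breaker.


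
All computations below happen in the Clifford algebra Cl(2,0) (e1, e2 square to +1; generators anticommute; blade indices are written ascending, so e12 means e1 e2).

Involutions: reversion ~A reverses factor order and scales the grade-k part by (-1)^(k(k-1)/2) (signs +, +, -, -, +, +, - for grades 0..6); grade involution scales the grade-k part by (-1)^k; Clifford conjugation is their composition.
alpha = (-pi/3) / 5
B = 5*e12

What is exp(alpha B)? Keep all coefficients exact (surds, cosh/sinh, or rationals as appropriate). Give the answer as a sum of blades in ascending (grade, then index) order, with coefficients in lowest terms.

B^2 = (5)^2*(e12)^2 = 25*(-1) = -25 (a basis 2-blade squares to minus the product of its generators' squares).
B^2 = -25 — B^2 < 0, so the exponential closes trigonometrically: l = 5, alpha*l = -pi/3, so exp(alpha B) = cos(-pi/3) + (sin(-pi/3)/5)*B = 1/2 + (-sqrt(3)/10)*B.
Answer: 1/2 - sqrt(3)/2*e12


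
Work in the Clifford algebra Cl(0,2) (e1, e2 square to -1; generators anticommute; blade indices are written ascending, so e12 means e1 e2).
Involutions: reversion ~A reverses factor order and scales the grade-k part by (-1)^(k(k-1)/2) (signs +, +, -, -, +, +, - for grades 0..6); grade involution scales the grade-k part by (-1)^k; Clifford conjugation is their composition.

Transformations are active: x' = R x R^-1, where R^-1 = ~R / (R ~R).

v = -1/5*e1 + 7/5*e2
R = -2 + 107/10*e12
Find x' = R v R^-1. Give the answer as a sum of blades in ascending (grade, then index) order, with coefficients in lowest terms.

~R = -2 - 107/10*e12, and R ~R = 11849/100, so R^-1 = ~R / (11849/100).
R v = -729/50*e1 - 247/50*e2
Answer: 41009/59245*e1 - 73063/59245*e2


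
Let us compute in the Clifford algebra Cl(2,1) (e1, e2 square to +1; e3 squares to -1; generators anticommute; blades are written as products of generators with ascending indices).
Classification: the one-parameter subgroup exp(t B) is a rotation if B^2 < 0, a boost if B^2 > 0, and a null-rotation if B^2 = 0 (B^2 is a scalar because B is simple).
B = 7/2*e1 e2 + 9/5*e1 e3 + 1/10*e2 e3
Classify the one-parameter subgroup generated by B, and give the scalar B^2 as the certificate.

B^2 term by term: the squares give (7/2)^2*(e1 e2)^2 + (9/5)^2*(e1 e3)^2 + (1/10)^2*(e2 e3)^2 = 49/4*(-1) + 81/25*(+1) + 1/100*(+1) = -9 (each basis 2-blade squares to minus the product of its generators' squares); cross terms between blades sharing an index anticommute and cancel. So B^2 = -9.
Answer: rotation, certificate B^2 = -9. Certificate logic: -9 is a conjugation-invariant scalar, so its sign fixes rotation versus boost versus null-rotation outright.


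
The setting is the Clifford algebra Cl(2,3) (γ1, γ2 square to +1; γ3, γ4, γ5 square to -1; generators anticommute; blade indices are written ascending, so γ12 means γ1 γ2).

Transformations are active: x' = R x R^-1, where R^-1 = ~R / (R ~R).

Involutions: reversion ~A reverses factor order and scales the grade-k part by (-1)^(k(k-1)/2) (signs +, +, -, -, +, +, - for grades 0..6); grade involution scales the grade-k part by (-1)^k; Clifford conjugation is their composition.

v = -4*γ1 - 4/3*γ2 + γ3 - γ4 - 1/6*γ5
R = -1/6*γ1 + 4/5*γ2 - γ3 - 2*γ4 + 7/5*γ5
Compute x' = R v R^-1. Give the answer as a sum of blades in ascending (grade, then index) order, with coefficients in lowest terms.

~R = -1/6*γ1 + 4/5*γ2 - γ3 - 2*γ4 + 7/5*γ5, and R ~R = -5663/900, so R^-1 = ~R / (-5663/900).
R v = -7/6 + 154/45*γ12 - 25/6*γ13 - 47/6*γ14 + 1013/180*γ15 - 8/15*γ23 - 52/15*γ24 + 26/15*γ25 + 3*γ34 - 37/30*γ35 + 26/15*γ45
Answer: 3186/809*γ1 + 3956/2427*γ2 - 1109/809*γ3 + 209/809*γ4 + 3329/4854*γ5


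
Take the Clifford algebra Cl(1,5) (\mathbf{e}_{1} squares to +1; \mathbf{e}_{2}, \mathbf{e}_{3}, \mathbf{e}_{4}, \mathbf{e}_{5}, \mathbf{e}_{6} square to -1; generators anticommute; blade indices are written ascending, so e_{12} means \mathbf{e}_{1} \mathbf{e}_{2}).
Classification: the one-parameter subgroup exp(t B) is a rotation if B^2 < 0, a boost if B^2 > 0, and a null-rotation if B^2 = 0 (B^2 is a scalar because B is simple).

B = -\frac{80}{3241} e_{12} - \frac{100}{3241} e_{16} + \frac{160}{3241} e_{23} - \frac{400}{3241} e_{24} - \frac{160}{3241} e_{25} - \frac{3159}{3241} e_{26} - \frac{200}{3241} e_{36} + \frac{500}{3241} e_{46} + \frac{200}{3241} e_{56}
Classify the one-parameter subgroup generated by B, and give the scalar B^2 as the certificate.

B^2 term by term: the squares give (-\frac{80}{3241})^2*(e_{12})^2 + (-\frac{100}{3241})^2*(e_{16})^2 + (\frac{160}{3241})^2*(e_{23})^2 + (-\frac{400}{3241})^2*(e_{24})^2 + (-\frac{160}{3241})^2*(e_{25})^2 + (-\frac{3159}{3241})^2*(e_{26})^2 + (-\frac{200}{3241})^2*(e_{36})^2 + (\frac{500}{3241})^2*(e_{46})^2 + (\frac{200}{3241})^2*(e_{56})^2 = \frac{6400}{10504081}*(+1) + \frac{10000}{10504081}*(+1) + \frac{25600}{10504081}*(-1) + \frac{160000}{10504081}*(-1) + \frac{25600}{10504081}*(-1) + \frac{9979281}{10504081}*(-1) + \frac{40000}{10504081}*(-1) + \frac{250000}{10504081}*(-1) + \frac{40000}{10504081}*(-1) = -1 (each basis 2-blade squares to minus the product of its generators' squares); cross terms between blades sharing an index anticommute and cancel; the commuting (index-disjoint) pairs give grade-4 terms 2*c*c'*(blade product), which cancel blade by blade — e_{1236}: \frac{32000}{10504081} - \frac{32000}{10504081} = 0; e_{1246}: -\frac{80000}{10504081} + \frac{80000}{10504081} = 0; e_{1256}: -\frac{32000}{10504081} + \frac{32000}{10504081} = 0; e_{2346}: \frac{160000}{10504081} - \frac{160000}{10504081} = 0; e_{2356}: \frac{64000}{10504081} - \frac{64000}{10504081} = 0; e_{2456}: -\frac{160000}{10504081} + \frac{160000}{10504081} = 0 — confirming B is simple. So B^2 = -1.
Answer: rotation, certificate B^2 = -1. Certificate logic: -1 is a conjugation-invariant scalar, so its sign fixes rotation versus boost versus null-rotation outright.


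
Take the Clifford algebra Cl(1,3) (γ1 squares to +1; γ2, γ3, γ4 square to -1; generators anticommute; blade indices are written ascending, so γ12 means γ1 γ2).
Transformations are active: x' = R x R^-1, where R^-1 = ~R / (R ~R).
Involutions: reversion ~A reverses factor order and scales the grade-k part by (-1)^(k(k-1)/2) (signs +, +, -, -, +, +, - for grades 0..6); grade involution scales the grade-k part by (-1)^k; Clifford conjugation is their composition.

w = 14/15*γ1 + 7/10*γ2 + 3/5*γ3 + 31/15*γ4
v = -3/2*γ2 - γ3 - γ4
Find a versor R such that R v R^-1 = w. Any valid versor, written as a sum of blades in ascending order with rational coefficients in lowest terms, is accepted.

Take R = v + w = 14/15*γ1 - 4/5*γ2 - 2/5*γ3 + 16/15*γ4. Because q(v) = q(w) = -17/4, conjugation by R sends v exactly to w.
Answer: 14/15*γ1 - 4/5*γ2 - 2/5*γ3 + 16/15*γ4


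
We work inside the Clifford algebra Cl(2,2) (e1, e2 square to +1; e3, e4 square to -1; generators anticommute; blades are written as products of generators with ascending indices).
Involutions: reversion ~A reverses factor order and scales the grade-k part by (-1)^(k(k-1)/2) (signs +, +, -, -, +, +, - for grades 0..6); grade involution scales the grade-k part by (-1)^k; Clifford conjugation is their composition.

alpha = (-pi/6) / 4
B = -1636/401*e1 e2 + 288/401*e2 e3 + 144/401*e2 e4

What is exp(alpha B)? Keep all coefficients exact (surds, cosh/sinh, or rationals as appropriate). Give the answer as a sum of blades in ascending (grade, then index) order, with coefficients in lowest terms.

B^2 term by term: the squares give (-1636/401)^2*(e1 e2)^2 + (288/401)^2*(e2 e3)^2 + (144/401)^2*(e2 e4)^2 = 2676496/160801*(-1) + 82944/160801*(+1) + 20736/160801*(+1) = -16 (each basis 2-blade squares to minus the product of its generators' squares); cross terms between blades sharing an index anticommute and cancel. So B^2 = -16.
B^2 = -16 — the series telescopes trigonometrically here: l = 4, alpha*l = -pi/6, so exp(alpha B) = cos(-pi/6) + (sin(-pi/6)/4)*B = sqrt(3)/2 + (-1/8)*B.
Answer: sqrt(3)/2 + 409/802*e1 e2 - 36/401*e2 e3 - 18/401*e2 e4


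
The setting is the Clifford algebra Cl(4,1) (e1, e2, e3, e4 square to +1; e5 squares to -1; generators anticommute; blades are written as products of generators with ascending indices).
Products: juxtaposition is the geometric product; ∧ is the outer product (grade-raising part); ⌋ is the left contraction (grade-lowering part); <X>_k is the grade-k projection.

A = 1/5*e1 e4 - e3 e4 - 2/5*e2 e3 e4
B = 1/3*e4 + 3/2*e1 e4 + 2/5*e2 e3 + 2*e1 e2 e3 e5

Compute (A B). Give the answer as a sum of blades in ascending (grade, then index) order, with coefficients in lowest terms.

step 1: -3/10 + 1/15*e1 - 1/3*e3 + 4/25*e4 - 3/2*e1 e3 - 2/15*e2 e3 + 2/5*e2 e4 + 3/5*e1 e2 e3 - 4/5*e1 e4 e5 + 2/25*e1 e2 e3 e4 + 2*e1 e2 e4 e5 - 2/5*e2 e3 e4 e5
Answer: -3/10 + 1/15*e1 - 1/3*e3 + 4/25*e4 - 3/2*e1 e3 - 2/15*e2 e3 + 2/5*e2 e4 + 3/5*e1 e2 e3 - 4/5*e1 e4 e5 + 2/25*e1 e2 e3 e4 + 2*e1 e2 e4 e5 - 2/5*e2 e3 e4 e5


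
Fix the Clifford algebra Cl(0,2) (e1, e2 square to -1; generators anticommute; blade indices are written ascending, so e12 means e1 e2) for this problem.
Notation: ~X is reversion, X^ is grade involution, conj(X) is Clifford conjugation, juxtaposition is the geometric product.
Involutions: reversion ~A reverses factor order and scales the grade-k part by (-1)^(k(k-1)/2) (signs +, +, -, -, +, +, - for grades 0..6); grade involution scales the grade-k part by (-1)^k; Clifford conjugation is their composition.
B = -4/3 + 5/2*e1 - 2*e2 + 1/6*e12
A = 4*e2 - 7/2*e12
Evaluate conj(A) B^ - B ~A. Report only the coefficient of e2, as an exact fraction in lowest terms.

first term: 89/12 - 23/3*e1 - 41/12*e2 - 44/3*e12
second term: 89/12 - 23/3*e1 - 169/12*e2 + 16/3*e12
Answer: 32/3


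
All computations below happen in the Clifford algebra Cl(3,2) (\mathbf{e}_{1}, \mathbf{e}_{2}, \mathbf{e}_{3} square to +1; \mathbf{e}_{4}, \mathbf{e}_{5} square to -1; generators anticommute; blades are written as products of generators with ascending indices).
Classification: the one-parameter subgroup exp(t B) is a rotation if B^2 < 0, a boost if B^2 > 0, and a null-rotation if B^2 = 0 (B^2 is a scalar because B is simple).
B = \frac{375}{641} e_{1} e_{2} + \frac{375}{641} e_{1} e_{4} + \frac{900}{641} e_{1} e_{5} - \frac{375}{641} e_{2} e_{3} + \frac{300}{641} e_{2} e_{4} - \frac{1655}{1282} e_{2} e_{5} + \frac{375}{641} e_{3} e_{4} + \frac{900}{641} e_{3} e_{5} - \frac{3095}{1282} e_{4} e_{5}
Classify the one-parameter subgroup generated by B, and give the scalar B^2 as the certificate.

B^2 term by term: the squares give (\frac{375}{641})^2*(e_{1} e_{2})^2 + (\frac{375}{641})^2*(e_{1} e_{4})^2 + (\frac{900}{641})^2*(e_{1} e_{5})^2 + (-\frac{375}{641})^2*(e_{2} e_{3})^2 + (\frac{300}{641})^2*(e_{2} e_{4})^2 + (-\frac{1655}{1282})^2*(e_{2} e_{5})^2 + (\frac{375}{641})^2*(e_{3} e_{4})^2 + (\frac{900}{641})^2*(e_{3} e_{5})^2 + (-\frac{3095}{1282})^2*(e_{4} e_{5})^2 = \frac{140625}{410881}*(-1) + \frac{140625}{410881}*(+1) + \frac{810000}{410881}*(+1) + \frac{140625}{410881}*(-1) + \frac{90000}{410881}*(+1) + \frac{2739025}{1643524}*(+1) + \frac{140625}{410881}*(+1) + \frac{810000}{410881}*(+1) + \frac{9579025}{1643524}*(-1) = 0 (each basis 2-blade squares to minus the product of its generators' squares); cross terms between blades sharing an index anticommute and cancel; the commuting (index-disjoint) pairs give grade-4 terms 2*c*c'*(blade product), which cancel blade by blade — e_{1} e_{2} e_{3} e_{4}: \frac{281250}{410881} - \frac{281250}{410881} = 0; e_{1} e_{2} e_{3} e_{5}: \frac{675000}{410881} - \frac{675000}{410881} = 0; e_{1} e_{2} e_{4} e_{5}: -\frac{1160625}{410881} + \frac{620625}{410881} + \frac{540000}{410881} = 0; e_{1} e_{3} e_{4} e_{5}: -\frac{675000}{410881} + \frac{675000}{410881} = 0; e_{2} e_{3} e_{4} e_{5}: \frac{1160625}{410881} - \frac{540000}{410881} - \frac{620625}{410881} = 0 — confirming B is simple. So B^2 = 0.
Answer: null-rotation, certificate B^2 = 0. B^2 = 0 is basis-independent, so its sign is the whole story.


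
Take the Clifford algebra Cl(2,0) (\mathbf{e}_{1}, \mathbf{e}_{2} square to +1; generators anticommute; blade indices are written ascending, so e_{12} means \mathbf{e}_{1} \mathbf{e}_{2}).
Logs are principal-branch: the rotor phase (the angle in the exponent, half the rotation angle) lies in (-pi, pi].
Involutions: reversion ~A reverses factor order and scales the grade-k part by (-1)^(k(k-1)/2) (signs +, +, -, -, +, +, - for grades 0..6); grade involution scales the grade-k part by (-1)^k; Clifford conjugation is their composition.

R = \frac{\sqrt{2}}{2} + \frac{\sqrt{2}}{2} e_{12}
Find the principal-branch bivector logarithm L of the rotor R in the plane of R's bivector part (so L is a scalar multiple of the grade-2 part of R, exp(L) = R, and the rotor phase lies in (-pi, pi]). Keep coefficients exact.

The scalar part of R is \frac{\sqrt{2}}{2}, and that scalar determines the rotor phase on the principal branch; recovering the unit plane as bivector-part over sine of the phase gives L = phase * plane.
Concretely: cos(phase) = \frac{\sqrt{2}}{2} gives phase = ±\frac{\pi}{4}, and since phase/sin(phase) is even the sign is immaterial: L = (phase/sin(phase)) * <R>_2 = (\frac{\sqrt{2} \pi}{4}) * <R>_2.
Answer: \frac{\pi}{4} e_{12}


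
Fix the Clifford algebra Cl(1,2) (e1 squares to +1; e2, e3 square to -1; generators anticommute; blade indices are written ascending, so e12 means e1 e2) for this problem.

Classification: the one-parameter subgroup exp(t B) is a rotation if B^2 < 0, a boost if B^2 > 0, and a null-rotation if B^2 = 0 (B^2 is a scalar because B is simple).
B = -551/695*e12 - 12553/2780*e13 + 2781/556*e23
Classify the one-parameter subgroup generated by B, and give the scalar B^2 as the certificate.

B^2 term by term: the squares give (-551/695)^2*(e12)^2 + (-12553/2780)^2*(e13)^2 + (2781/556)^2*(e23)^2 = 303601/483025*(+1) + 157577809/7728400*(+1) + 7733961/309136*(-1) = -4 (each basis 2-blade squares to minus the product of its generators' squares); cross terms between blades sharing an index anticommute and cancel. So B^2 = -4.
Answer: rotation, certificate B^2 = -4. Why this suffices: the scalar -4 survives any versor conjugation, so its sign alone determines the class however B is presented.


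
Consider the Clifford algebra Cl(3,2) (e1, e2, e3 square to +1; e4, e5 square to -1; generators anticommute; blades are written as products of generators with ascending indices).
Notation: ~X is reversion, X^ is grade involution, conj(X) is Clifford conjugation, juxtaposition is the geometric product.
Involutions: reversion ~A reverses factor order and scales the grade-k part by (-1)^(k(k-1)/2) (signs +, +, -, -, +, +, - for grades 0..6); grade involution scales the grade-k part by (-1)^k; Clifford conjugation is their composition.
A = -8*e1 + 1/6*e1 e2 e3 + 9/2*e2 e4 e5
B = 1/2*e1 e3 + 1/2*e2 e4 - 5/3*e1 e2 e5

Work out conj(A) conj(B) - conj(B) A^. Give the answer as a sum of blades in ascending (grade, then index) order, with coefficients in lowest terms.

first term: -1/12*e2 - 4*e3 - 9/4*e5 - 15/2*e1 e4 - 40/3*e2 e5 + 5/18*e3 e5 - 4*e1 e2 e4 + 1/12*e1 e3 e4 + 9/4*e1 e2 e3 e4 e5
second term: 1/12*e2 + 4*e3 + 9/4*e5 - 15/2*e1 e4 - 40/3*e2 e5 + 5/18*e3 e5 - 4*e1 e2 e4 + 1/12*e1 e3 e4 - 9/4*e1 e2 e3 e4 e5
Answer: -1/6*e2 - 8*e3 - 9/2*e5 + 9/2*e1 e2 e3 e4 e5
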